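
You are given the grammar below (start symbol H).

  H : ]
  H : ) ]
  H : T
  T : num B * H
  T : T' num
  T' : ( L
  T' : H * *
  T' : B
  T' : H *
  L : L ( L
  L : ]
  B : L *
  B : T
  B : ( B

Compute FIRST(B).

From B : L *: add FIRST(L) = { ] }.
From B : T: add FIRST(T) = { (, ), ], num }.
B : ( B contributes {(}.
Union: FIRST(B) = { (, ), ], num }.

{ (, ), ], num }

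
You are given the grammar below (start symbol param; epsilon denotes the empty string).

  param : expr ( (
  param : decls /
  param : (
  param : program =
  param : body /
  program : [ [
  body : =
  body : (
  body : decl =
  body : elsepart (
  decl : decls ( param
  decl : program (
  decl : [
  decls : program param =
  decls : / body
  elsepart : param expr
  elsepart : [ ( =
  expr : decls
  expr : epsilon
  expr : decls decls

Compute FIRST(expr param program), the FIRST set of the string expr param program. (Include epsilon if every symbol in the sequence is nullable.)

{ (, /, =, [ }

Add FIRST(expr)\{epsilon} = { /, [ }; expr is nullable, continue.
Add FIRST(param) = { (, /, =, [ }; param is not nullable, stop.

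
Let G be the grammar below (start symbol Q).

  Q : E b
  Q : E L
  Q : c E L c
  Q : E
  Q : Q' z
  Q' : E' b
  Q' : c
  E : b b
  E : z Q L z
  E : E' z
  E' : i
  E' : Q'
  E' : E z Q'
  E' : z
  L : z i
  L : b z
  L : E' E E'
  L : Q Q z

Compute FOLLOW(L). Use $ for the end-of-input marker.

In Q : E L: L is at the end, add FOLLOW(Q) = { $, b, c, i, z }.
In Q : c E L c: add FIRST(c) = { c }.
In E : z Q L z: add FIRST(z) = { z }.
Union: FOLLOW(L) = { $, b, c, i, z }.

{ $, b, c, i, z }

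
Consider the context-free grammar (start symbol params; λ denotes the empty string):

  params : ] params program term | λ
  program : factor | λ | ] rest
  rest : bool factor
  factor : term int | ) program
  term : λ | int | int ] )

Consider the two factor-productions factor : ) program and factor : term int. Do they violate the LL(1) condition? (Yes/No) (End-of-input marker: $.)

No

FIRST() program) = { ) } and FIRST(term int) = { int }.
The FIRST sets are disjoint and neither alternative is nullable — no conflict.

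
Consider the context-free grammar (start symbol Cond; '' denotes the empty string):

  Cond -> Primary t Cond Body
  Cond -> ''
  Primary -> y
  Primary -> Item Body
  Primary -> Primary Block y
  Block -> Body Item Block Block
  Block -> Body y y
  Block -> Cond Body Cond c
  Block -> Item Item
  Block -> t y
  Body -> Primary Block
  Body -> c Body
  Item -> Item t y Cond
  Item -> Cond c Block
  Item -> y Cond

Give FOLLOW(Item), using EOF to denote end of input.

{ EOF, c, t, y }

In Primary -> Item Body: add FIRST(Body) = { c, y }.
In Block -> Body Item Block Block: add FIRST(Block Block) = { c, t, y }.
In Block -> Item Item: add FIRST(Item) = { c, y }.
In Block -> Item Item: Item is at the end, add FOLLOW(Block) = { EOF, c, t, y }.
In Item -> Item t y Cond: add FIRST(t y Cond) = { t }.
Union: FOLLOW(Item) = { EOF, c, t, y }.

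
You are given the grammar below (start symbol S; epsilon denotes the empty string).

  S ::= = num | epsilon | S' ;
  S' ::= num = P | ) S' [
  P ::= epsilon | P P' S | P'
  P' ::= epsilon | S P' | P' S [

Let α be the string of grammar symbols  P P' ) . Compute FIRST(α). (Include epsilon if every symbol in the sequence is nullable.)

Add FIRST(P)\{epsilon} = { ), =, [, num }; P is nullable, continue.
Add FIRST(P')\{epsilon} = { ), =, [, num }; P' is nullable, continue.
) is a terminal; add {)} and stop.

{ ), =, [, num }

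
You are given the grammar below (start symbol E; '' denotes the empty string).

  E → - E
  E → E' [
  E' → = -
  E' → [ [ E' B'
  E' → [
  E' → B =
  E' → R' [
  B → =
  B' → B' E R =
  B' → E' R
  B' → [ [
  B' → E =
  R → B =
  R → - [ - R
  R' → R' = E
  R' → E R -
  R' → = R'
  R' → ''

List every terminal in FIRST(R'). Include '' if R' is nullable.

From R' → R' = E: R' nullable, take FIRST(R') ∪ {=} = { -, =, [ }.
From R' → E R -: add FIRST(E) = { -, =, [ }.
R' → = R' contributes {=}.
R' → '' contributes ''.
Union: FIRST(R') = { -, =, [, '' }.

{ -, =, [, '' }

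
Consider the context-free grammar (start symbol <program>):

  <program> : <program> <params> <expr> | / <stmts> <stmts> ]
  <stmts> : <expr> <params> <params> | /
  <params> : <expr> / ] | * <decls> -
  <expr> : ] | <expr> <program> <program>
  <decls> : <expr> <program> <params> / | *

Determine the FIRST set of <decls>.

From <decls> : <expr> <program> <params> /: add FIRST(<expr>) = { ] }.
<decls> : * contributes {*}.
Union: FIRST(<decls>) = { *, ] }.

{ *, ] }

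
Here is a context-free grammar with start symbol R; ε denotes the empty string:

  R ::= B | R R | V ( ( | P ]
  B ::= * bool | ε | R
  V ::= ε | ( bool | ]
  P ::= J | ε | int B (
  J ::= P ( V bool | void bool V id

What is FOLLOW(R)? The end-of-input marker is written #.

R is the start symbol, so # ∈ FOLLOW(R).
In R ::= R R: add FIRST(R)\{ε} = { (, *, ], int, void }.
  Since R is nullable, also add FOLLOW(R) = { #, (, *, ], int, void }.
In R ::= R R: R is at the end, add FOLLOW(R) = { #, (, *, ], int, void }.
In B ::= R: R is at the end, add FOLLOW(B) = { #, (, *, ], int, void }.
Union: FOLLOW(R) = { #, (, *, ], int, void }.

{ #, (, *, ], int, void }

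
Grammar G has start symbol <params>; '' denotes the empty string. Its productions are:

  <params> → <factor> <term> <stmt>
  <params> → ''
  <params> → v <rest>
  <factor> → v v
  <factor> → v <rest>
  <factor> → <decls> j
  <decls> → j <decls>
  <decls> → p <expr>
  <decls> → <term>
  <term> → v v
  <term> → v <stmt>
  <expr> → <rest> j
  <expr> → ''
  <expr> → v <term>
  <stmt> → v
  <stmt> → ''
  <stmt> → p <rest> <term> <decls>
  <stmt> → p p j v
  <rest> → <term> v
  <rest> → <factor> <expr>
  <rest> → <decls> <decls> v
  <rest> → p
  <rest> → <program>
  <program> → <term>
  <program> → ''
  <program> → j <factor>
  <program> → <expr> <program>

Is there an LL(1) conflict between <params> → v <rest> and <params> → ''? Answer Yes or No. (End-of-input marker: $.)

FIRST(v <rest>) = { v } and FIRST('') = { '' }.
The second is nullable but FOLLOW(<params>) = { $ } is disjoint from FIRST of the first.

No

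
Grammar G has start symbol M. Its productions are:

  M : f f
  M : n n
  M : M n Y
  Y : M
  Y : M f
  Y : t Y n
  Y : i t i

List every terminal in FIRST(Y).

{ f, i, n, t }

From Y : M: add FIRST(M) = { f, n }.
From Y : M f: add FIRST(M) = { f, n }.
Y : t Y n contributes {t}.
Y : i t i contributes {i}.
Union: FIRST(Y) = { f, i, n, t }.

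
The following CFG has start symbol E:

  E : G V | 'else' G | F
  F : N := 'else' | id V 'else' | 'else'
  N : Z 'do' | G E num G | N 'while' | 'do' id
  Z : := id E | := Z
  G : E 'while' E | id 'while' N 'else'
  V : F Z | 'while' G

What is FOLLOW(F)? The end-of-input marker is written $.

{ $, 'do', 'else', 'while', :=, id, num }

In E : F: F is at the end, add FOLLOW(E) = { $, 'do', 'else', 'while', :=, id, num }.
In V : F Z: add FIRST(Z) = { := }.
Union: FOLLOW(F) = { $, 'do', 'else', 'while', :=, id, num }.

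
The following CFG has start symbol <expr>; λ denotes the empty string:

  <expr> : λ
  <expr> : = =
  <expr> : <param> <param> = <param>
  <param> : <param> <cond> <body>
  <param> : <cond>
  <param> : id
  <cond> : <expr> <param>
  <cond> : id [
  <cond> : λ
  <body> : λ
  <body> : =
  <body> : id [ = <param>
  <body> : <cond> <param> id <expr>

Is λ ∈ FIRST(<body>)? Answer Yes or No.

<body> has an λ-production, so <body> ⇒ λ.

Yes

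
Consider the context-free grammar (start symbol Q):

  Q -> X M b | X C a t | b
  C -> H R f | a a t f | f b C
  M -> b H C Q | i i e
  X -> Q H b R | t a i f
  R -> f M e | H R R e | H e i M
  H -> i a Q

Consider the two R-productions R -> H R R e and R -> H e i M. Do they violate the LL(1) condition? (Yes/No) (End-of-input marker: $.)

FIRST(H R R e) = { i } and FIRST(H e i M) = { i }.
Both contain i, so the two alternatives are not disjoint — LL(1) conflict.

Yes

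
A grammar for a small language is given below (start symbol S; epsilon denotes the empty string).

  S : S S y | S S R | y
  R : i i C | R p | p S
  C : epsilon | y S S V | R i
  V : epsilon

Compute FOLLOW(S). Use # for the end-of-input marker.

S is the start symbol, so # ∈ FOLLOW(S).
In S : S S y: add FIRST(S y) = { y }.
In S : S S y: add FIRST(y) = { y }.
In S : S S R: add FIRST(S R) = { y }.
In S : S S R: add FIRST(R) = { i, p }.
In R : p S: S is at the end, add FOLLOW(R) = { #, i, p, y }.
In C : y S S V: add FIRST(S V) = { y }.
In C : y S S V: add FIRST(V)\{epsilon} = {  }.
  Since V is nullable, also add FOLLOW(C) = { #, i, p, y }.
Union: FOLLOW(S) = { #, i, p, y }.

{ #, i, p, y }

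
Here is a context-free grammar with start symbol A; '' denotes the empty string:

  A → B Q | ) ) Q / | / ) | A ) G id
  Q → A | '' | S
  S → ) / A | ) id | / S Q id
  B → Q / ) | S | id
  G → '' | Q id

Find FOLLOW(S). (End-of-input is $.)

{ $, ), /, id }

In Q → S: S is at the end, add FOLLOW(Q) = { $, ), /, id }.
In S → / S Q id: add FIRST(Q id) = { ), /, id }.
In B → S: S is at the end, add FOLLOW(B) = { $, ), /, id }.
Union: FOLLOW(S) = { $, ), /, id }.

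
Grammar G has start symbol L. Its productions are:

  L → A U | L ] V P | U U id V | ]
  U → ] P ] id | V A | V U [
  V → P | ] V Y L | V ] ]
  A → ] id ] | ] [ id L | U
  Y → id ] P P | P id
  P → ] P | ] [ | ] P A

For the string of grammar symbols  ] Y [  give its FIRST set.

] is a terminal; add {]} and stop.

{ ] }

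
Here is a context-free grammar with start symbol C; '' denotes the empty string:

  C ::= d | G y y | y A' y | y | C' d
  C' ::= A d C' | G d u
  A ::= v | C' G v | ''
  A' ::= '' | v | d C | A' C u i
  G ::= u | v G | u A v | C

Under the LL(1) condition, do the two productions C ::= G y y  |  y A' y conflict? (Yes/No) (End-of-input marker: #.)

Yes

FIRST(G y y) = { d, u, v, y } and FIRST(y A' y) = { y }.
Both contain y, so the two alternatives are not disjoint — LL(1) conflict.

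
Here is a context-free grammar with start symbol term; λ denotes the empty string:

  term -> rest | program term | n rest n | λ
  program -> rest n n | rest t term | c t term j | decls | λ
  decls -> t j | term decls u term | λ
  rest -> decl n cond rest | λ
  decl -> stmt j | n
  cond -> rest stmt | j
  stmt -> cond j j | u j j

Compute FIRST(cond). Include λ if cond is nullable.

{ j, n, u }

From cond -> rest stmt: rest nullable, take FIRST(rest) ∪ FIRST(stmt) = { j, n, u }.
cond -> j contributes {j}.
Union: FIRST(cond) = { j, n, u }.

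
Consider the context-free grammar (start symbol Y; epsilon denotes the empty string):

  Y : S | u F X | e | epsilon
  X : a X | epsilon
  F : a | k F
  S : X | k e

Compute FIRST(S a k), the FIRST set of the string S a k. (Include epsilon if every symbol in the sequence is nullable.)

Add FIRST(S)\{epsilon} = { a, k }; S is nullable, continue.
a is a terminal; add {a} and stop.

{ a, k }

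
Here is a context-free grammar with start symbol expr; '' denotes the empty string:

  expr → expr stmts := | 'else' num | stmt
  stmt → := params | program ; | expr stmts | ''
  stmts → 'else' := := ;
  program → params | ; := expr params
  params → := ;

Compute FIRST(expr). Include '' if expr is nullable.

From expr → expr stmts :=: expr nullable, take FIRST(expr) ∪ FIRST(stmts) = { 'else', :=, ; }.
expr → 'else' num contributes {'else'}.
From expr → stmt: add FIRST(stmt) = { 'else', :=, ;, '' } (including '' since stmt is nullable).
Union: FIRST(expr) = { 'else', :=, ;, '' }.

{ 'else', :=, ;, '' }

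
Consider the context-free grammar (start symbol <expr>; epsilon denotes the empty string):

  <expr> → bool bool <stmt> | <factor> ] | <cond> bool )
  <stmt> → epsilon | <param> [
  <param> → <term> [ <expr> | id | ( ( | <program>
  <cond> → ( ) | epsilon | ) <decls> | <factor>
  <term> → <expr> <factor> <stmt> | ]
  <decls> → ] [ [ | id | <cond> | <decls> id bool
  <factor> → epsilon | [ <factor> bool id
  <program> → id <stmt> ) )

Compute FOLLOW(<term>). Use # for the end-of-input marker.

In <param> → <term> [ <expr>: add FIRST([ <expr>) = { [ }.
Union: FOLLOW(<term>) = { [ }.

{ [ }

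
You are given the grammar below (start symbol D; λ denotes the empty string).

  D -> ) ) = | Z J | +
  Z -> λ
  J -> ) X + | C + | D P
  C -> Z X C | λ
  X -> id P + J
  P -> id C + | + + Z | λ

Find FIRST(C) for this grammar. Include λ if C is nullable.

From C -> Z X C: Z nullable, take FIRST(Z) ∪ FIRST(X) = { id }.
C -> λ contributes λ.
Union: FIRST(C) = { id, λ }.

{ id, λ }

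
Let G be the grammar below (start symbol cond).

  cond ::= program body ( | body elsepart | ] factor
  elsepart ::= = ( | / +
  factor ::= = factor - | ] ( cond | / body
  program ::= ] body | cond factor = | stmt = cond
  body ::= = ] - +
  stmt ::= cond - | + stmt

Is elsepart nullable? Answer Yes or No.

No nonterminal in this grammar is nullable.
No production of elsepart has an RHS whose symbols are all nullable, so elsepart is not nullable.

No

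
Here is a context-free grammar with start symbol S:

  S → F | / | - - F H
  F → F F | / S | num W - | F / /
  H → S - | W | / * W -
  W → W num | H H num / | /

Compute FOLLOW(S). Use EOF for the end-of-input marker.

S is the start symbol, so EOF ∈ FOLLOW(S).
In F → / S: S is at the end, add FOLLOW(F) = { EOF, -, /, num }.
In H → S -: add FIRST(-) = { - }.
Union: FOLLOW(S) = { EOF, -, /, num }.

{ EOF, -, /, num }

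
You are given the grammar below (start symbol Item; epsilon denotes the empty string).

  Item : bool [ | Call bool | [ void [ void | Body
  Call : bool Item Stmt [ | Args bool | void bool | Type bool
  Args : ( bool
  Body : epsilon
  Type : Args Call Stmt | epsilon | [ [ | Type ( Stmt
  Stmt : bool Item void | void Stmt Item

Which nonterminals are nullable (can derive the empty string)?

Directly nullable (have an epsilon-production): Body, Type.
Item : Body with every symbol nullable, so Item is nullable.
No other nonterminal has a production whose RHS symbols are all nullable.

{ Body, Item, Type }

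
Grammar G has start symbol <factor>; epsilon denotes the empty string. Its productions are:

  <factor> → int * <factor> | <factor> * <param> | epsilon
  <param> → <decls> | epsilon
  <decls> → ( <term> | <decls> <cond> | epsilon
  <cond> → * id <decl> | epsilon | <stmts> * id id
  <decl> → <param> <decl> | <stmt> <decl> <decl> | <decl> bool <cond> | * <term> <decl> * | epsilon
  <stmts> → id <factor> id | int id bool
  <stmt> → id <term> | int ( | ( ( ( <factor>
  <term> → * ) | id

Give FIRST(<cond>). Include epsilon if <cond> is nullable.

{ *, id, int, epsilon }

<cond> → * id <decl> contributes {*}.
<cond> → epsilon contributes epsilon.
From <cond> → <stmts> * id id: add FIRST(<stmts>) = { id, int }.
Union: FIRST(<cond>) = { *, id, int, epsilon }.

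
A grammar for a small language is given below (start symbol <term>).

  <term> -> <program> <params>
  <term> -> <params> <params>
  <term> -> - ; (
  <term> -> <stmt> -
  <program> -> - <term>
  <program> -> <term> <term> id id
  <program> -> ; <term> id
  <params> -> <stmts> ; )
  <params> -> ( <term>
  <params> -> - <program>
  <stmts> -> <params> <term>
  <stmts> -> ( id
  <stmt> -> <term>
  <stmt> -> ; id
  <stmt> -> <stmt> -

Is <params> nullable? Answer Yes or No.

No nonterminal in this grammar is nullable.
No production of <params> has an RHS whose symbols are all nullable, so <params> is not nullable.

No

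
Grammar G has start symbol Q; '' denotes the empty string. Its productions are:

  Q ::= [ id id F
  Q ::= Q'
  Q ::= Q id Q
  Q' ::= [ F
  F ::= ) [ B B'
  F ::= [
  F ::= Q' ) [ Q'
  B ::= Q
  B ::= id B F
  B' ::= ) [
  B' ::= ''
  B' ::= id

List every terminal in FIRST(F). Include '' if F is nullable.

{ ), [ }

F ::= ) [ B B' contributes {)}.
F ::= [ contributes {[}.
From F ::= Q' ) [ Q': add FIRST(Q') = { [ }.
Union: FIRST(F) = { ), [ }.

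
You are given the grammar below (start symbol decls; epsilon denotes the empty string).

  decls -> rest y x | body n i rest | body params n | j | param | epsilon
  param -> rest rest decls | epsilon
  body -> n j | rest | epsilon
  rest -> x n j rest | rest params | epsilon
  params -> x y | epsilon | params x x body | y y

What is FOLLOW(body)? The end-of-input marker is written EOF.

{ EOF, j, n, x, y }

In decls -> body n i rest: add FIRST(n i rest) = { n }.
In decls -> body params n: add FIRST(params n) = { n, x, y }.
In params -> params x x body: body is at the end, add FOLLOW(params) = { EOF, j, n, x, y }.
Union: FOLLOW(body) = { EOF, j, n, x, y }.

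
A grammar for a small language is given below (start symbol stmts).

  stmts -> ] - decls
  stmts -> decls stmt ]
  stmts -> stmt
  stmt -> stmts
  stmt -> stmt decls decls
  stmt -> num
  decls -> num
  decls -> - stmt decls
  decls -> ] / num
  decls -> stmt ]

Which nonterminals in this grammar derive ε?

No nonterminal has an empty production or an RHS whose symbols are all nullable.

{ } (none)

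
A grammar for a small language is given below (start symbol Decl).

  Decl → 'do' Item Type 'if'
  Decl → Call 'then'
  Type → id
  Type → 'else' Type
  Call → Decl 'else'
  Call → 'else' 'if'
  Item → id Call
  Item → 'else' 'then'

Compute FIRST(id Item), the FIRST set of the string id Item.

id is a terminal; add {id} and stop.

{ id }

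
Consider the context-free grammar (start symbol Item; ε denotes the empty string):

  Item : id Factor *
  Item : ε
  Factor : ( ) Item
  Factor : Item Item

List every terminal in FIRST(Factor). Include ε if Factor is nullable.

Factor : ( ) Item contributes {(}.
From Factor : Item Item: Item, Item nullable, take FIRST(Item) ∪ FIRST(Item) = { id }; also ε since the whole RHS is nullable.
Union: FIRST(Factor) = { (, id, ε }.

{ (, id, ε }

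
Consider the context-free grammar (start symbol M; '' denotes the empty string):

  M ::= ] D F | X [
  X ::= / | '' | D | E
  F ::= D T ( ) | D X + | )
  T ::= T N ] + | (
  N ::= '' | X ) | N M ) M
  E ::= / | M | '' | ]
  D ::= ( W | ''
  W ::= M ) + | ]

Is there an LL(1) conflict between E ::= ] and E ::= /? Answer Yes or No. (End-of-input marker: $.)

No

FIRST(]) = { ] } and FIRST(/) = { / }.
The FIRST sets are disjoint and neither alternative is nullable — no conflict.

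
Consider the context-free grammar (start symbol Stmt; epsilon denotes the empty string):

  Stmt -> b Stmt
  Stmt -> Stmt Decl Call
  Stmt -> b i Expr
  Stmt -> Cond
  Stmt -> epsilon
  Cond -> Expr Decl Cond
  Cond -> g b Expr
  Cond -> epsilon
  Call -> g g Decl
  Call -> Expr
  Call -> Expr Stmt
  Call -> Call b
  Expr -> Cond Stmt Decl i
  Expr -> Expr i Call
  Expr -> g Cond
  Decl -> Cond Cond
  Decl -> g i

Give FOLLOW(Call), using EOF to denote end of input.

In Stmt -> Stmt Decl Call: Call is at the end, add FOLLOW(Stmt) = { EOF, b, g, i }.
In Call -> Call b: add FIRST(b) = { b }.
In Expr -> Expr i Call: Call is at the end, add FOLLOW(Expr) = { EOF, b, g, i }.
Union: FOLLOW(Call) = { EOF, b, g, i }.

{ EOF, b, g, i }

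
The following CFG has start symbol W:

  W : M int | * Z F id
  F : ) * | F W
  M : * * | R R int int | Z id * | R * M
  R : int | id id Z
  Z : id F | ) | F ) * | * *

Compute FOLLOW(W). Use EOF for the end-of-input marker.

W is the start symbol, so EOF ∈ FOLLOW(W).
In F : F W: W is at the end, add FOLLOW(F) = { ), *, id, int }.
Union: FOLLOW(W) = { EOF, ), *, id, int }.

{ EOF, ), *, id, int }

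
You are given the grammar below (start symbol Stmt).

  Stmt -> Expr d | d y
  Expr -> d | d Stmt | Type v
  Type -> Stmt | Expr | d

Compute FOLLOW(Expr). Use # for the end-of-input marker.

{ d, v }

In Stmt -> Expr d: add FIRST(d) = { d }.
In Type -> Expr: Expr is at the end, add FOLLOW(Type) = { v }.
Union: FOLLOW(Expr) = { d, v }.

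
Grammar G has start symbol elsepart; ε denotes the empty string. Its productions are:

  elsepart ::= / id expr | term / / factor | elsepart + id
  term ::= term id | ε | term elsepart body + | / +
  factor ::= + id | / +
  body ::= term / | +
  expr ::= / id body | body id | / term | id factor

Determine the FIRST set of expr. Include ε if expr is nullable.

{ +, /, id }

expr ::= / id body contributes {/}.
From expr ::= body id: add FIRST(body) = { +, /, id }.
expr ::= / term contributes {/}.
expr ::= id factor contributes {id}.
Union: FIRST(expr) = { +, /, id }.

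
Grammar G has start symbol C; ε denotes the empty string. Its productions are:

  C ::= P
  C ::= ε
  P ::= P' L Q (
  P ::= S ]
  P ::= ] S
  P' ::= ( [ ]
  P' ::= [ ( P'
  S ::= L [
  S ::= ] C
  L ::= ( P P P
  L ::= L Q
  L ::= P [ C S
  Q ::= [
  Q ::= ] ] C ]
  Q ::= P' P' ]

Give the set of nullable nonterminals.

Directly nullable (have an ε-production): C.
No other nonterminal has a production whose RHS symbols are all nullable.

{ C }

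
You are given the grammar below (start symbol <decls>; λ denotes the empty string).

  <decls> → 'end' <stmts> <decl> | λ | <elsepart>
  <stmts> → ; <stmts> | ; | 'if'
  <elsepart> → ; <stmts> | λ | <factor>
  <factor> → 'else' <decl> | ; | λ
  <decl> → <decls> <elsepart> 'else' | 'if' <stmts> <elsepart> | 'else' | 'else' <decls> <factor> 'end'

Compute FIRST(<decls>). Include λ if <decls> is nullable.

{ 'else', 'end', ;, λ }

<decls> → 'end' <stmts> <decl> contributes {'end'}.
<decls> → λ contributes λ.
From <decls> → <elsepart>: add FIRST(<elsepart>) = { 'else', ;, λ } (including λ since <elsepart> is nullable).
Union: FIRST(<decls>) = { 'else', 'end', ;, λ }.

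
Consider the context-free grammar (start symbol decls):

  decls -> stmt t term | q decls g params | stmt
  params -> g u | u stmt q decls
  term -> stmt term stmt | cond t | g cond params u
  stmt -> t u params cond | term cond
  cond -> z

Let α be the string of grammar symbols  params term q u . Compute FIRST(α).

{ g, u }

Add FIRST(params) = { g, u }; params is not nullable, stop.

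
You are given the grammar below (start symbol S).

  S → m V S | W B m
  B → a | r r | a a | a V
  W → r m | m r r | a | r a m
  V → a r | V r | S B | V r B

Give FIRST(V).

V → a r contributes {a}.
From V → V r: add FIRST(V) = { a, m, r }.
From V → S B: add FIRST(S) = { a, m, r }.
From V → V r B: add FIRST(V) = { a, m, r }.
Union: FIRST(V) = { a, m, r }.

{ a, m, r }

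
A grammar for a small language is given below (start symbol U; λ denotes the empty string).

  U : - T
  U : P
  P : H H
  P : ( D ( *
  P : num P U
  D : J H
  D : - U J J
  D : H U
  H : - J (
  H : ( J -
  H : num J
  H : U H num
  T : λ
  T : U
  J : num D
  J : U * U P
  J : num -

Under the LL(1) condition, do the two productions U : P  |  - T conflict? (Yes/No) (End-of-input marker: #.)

Yes

FIRST(P) = { (, -, num } and FIRST(- T) = { - }.
Both contain -, so the two alternatives are not disjoint — LL(1) conflict.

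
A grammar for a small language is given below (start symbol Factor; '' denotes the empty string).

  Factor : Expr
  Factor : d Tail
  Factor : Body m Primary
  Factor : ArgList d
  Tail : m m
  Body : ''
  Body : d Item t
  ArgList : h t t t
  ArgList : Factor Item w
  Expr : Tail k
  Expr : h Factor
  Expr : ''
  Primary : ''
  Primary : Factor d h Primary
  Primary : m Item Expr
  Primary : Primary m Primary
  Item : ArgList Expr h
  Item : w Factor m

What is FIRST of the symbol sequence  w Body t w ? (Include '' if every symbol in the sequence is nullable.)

{ w }

w is a terminal; add {w} and stop.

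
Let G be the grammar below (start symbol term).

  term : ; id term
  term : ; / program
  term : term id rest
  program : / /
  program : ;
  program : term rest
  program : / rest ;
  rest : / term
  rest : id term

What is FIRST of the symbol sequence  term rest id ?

{ ; }

Add FIRST(term) = { ; }; term is not nullable, stop.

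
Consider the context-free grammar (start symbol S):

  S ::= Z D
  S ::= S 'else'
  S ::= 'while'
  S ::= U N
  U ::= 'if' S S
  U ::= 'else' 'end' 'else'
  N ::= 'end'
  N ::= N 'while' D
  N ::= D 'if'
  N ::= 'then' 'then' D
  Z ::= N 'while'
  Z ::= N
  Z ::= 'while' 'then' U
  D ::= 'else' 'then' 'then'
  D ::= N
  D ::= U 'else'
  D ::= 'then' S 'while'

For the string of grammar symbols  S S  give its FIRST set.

Add FIRST(S) = { 'else', 'end', 'if', 'then', 'while' }; S is not nullable, stop.

{ 'else', 'end', 'if', 'then', 'while' }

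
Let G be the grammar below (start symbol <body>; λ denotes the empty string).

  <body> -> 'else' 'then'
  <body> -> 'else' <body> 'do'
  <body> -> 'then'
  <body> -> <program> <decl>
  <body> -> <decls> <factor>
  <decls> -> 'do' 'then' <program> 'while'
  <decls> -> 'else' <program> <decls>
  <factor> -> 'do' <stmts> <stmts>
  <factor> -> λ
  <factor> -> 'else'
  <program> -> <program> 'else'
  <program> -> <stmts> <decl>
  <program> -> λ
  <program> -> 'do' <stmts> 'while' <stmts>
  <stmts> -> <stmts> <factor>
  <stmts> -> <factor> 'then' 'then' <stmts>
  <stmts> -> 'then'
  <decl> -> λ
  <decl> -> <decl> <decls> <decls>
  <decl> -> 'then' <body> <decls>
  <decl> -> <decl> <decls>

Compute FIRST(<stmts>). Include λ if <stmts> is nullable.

From <stmts> -> <stmts> <factor>: add FIRST(<stmts>) = { 'do', 'else', 'then' }.
From <stmts> -> <factor> 'then' 'then' <stmts>: <factor> nullable, take FIRST(<factor>) ∪ {'then'} = { 'do', 'else', 'then' }.
<stmts> -> 'then' contributes {'then'}.
Union: FIRST(<stmts>) = { 'do', 'else', 'then' }.

{ 'do', 'else', 'then' }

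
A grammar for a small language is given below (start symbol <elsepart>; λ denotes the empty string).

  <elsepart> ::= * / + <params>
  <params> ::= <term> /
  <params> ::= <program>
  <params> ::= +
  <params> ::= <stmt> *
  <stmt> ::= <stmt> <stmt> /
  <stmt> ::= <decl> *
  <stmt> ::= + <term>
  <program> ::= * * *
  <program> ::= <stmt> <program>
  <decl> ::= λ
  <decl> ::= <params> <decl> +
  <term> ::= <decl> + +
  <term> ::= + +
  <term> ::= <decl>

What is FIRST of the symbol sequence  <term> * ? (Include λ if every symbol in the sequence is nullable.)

Add FIRST(<term>)\{λ} = { *, +, / }; <term> is nullable, continue.
* is a terminal; add {*} and stop.

{ *, +, / }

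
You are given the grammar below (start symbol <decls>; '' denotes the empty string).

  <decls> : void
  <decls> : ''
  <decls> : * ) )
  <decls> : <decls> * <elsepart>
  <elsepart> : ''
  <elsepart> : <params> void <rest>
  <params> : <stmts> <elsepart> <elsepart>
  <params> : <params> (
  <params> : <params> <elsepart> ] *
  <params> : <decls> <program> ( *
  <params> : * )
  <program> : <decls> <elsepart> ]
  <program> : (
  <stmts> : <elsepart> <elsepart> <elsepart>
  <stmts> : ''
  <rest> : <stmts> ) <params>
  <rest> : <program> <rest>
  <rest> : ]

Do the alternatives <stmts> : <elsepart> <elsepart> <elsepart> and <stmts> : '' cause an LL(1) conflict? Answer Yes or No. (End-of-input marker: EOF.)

Yes

FIRST(<elsepart> <elsepart> <elsepart>) = { (, *, ], void, '' } and FIRST('') = { '' }.
Both alternatives are nullable, violating the LL(1) condition.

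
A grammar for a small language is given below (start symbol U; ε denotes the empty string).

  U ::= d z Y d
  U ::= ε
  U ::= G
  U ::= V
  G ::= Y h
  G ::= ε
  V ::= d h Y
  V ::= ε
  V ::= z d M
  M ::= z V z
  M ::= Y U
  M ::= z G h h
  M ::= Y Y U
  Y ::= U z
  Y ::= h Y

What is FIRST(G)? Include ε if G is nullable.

{ d, h, z, ε }

From G ::= Y h: add FIRST(Y) = { d, h, z }.
G ::= ε contributes ε.
Union: FIRST(G) = { d, h, z, ε }.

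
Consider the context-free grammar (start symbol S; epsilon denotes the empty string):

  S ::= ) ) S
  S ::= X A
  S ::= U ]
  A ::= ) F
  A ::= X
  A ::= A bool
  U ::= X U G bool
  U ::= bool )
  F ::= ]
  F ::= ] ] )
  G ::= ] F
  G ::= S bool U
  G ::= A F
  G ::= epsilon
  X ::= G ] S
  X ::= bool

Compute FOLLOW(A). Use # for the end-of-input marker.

In S ::= X A: A is at the end, add FOLLOW(S) = { #, ), ], bool }.
In A ::= A bool: add FIRST(bool) = { bool }.
In G ::= A F: add FIRST(F) = { ] }.
Union: FOLLOW(A) = { #, ), ], bool }.

{ #, ), ], bool }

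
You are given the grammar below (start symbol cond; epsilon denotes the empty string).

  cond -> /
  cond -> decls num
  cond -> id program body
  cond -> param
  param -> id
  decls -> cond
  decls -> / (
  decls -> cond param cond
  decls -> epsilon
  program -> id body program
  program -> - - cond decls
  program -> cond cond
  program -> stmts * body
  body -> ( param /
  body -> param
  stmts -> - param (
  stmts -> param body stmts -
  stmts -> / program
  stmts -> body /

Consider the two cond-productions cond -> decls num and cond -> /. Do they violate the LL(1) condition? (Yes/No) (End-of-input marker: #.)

FIRST(decls num) = { /, id, num } and FIRST(/) = { / }.
Both contain /, so the two alternatives are not disjoint — LL(1) conflict.

Yes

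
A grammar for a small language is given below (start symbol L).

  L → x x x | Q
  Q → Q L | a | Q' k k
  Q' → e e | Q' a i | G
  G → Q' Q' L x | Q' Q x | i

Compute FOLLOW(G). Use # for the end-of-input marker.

In Q' → G: G is at the end, add FOLLOW(Q') = { a, e, i, k, x }.
Union: FOLLOW(G) = { a, e, i, k, x }.

{ a, e, i, k, x }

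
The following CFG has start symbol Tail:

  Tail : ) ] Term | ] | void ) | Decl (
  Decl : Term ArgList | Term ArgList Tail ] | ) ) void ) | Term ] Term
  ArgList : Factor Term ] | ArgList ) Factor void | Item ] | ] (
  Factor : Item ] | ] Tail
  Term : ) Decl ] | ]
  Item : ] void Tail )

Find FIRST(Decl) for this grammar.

{ ), ] }

From Decl : Term ArgList: add FIRST(Term) = { ), ] }.
From Decl : Term ArgList Tail ]: add FIRST(Term) = { ), ] }.
Decl : ) ) void ) contributes {)}.
From Decl : Term ] Term: add FIRST(Term) = { ), ] }.
Union: FIRST(Decl) = { ), ] }.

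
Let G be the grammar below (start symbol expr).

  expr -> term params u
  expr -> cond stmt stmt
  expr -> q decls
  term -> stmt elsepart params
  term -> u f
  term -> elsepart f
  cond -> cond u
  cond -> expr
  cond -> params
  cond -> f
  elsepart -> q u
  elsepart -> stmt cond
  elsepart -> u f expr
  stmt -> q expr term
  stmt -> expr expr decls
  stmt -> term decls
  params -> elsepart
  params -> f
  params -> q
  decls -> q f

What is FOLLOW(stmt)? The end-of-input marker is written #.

{ #, f, q, u }

In expr -> cond stmt stmt: add FIRST(stmt) = { f, q, u }.
In expr -> cond stmt stmt: stmt is at the end, add FOLLOW(expr) = { #, f, q, u }.
In term -> stmt elsepart params: add FIRST(elsepart params) = { f, q, u }.
In elsepart -> stmt cond: add FIRST(cond) = { f, q, u }.
Union: FOLLOW(stmt) = { #, f, q, u }.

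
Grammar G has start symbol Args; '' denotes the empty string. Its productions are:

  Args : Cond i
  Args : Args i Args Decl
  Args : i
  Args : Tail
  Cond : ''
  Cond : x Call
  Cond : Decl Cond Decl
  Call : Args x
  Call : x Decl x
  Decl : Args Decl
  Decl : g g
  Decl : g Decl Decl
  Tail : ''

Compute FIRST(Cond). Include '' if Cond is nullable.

{ g, i, x, '' }

Cond : '' contributes ''.
Cond : x Call contributes {x}.
From Cond : Decl Cond Decl: add FIRST(Decl) = { g, i, x }.
Union: FIRST(Cond) = { g, i, x, '' }.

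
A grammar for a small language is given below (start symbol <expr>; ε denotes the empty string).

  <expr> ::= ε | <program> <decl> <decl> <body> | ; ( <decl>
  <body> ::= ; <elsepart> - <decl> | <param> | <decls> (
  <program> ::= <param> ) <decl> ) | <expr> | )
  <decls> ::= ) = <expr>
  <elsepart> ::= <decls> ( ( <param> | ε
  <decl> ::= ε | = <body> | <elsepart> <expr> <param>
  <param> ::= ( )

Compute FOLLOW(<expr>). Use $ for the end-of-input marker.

{ $, (, ), ;, = }

<expr> is the start symbol, so $ ∈ FOLLOW(<expr>).
In <program> ::= <expr>: <expr> is at the end, add FOLLOW(<program>) = { (, ), ;, = }.
In <decls> ::= ) = <expr>: <expr> is at the end, add FOLLOW(<decls>) = { ( }.
In <decl> ::= <elsepart> <expr> <param>: add FIRST(<param>) = { ( }.
Union: FOLLOW(<expr>) = { $, (, ), ;, = }.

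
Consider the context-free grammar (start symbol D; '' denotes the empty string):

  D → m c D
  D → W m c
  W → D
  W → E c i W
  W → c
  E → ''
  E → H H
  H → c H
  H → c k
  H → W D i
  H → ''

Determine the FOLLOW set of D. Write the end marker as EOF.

D is the start symbol, so EOF ∈ FOLLOW(D).
In D → m c D: D is at the end, add FOLLOW(D) = { EOF, c, i, m }.
In W → D: D is at the end, add FOLLOW(W) = { c, m }.
In H → W D i: add FIRST(i) = { i }.
Union: FOLLOW(D) = { EOF, c, i, m }.

{ EOF, c, i, m }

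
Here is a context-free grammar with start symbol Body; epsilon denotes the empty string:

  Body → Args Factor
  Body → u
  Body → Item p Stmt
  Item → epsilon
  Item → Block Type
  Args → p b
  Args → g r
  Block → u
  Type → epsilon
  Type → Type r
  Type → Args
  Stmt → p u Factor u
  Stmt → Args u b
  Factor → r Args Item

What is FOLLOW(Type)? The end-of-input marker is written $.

In Item → Block Type: Type is at the end, add FOLLOW(Item) = { $, p, u }.
In Type → Type r: add FIRST(r) = { r }.
Union: FOLLOW(Type) = { $, p, r, u }.

{ $, p, r, u }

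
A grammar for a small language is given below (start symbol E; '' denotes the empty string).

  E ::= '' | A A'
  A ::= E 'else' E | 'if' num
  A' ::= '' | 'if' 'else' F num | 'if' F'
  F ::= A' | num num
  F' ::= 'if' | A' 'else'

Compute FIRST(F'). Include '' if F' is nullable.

{ 'else', 'if' }

F' ::= 'if' contributes {'if'}.
From F' ::= A' 'else': A' nullable, take FIRST(A') ∪ {'else'} = { 'else', 'if' }.
Union: FIRST(F') = { 'else', 'if' }.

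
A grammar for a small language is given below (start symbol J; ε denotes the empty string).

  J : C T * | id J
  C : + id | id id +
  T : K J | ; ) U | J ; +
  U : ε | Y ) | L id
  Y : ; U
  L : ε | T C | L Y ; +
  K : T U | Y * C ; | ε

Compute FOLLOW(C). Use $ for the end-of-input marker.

{ +, ;, id }

In J : C T *: add FIRST(T *) = { +, ;, id }.
In L : T C: C is at the end, add FOLLOW(L) = { ;, id }.
In K : Y * C ;: add FIRST(;) = { ; }.
Union: FOLLOW(C) = { +, ;, id }.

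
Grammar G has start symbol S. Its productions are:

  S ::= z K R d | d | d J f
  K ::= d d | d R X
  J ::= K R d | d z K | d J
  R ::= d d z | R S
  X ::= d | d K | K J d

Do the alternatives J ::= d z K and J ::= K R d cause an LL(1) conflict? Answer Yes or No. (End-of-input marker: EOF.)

Yes

FIRST(d z K) = { d } and FIRST(K R d) = { d }.
Both contain d, so the two alternatives are not disjoint — LL(1) conflict.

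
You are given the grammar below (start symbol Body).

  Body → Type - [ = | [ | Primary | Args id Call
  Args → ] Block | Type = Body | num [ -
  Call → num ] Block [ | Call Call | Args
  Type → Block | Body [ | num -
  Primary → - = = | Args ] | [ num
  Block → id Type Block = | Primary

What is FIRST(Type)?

{ -, [, ], id, num }

From Type → Block: add FIRST(Block) = { -, [, ], id, num }.
From Type → Body [: add FIRST(Body) = { -, [, ], id, num }.
Type → num - contributes {num}.
Union: FIRST(Type) = { -, [, ], id, num }.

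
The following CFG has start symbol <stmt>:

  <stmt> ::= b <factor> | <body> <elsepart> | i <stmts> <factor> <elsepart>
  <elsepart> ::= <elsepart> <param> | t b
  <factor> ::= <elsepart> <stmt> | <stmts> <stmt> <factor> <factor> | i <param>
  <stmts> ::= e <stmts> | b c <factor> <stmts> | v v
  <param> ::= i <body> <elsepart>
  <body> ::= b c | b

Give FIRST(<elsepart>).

{ t }

From <elsepart> ::= <elsepart> <param>: add FIRST(<elsepart>) = { t }.
<elsepart> ::= t b contributes {t}.
Union: FIRST(<elsepart>) = { t }.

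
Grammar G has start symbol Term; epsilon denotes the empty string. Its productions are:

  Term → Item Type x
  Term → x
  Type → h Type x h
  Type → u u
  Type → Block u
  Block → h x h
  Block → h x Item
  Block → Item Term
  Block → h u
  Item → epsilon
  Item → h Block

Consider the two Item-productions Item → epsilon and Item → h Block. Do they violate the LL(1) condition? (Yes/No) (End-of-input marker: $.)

FIRST(epsilon) = { epsilon } and FIRST(h Block) = { h }.
The first alternative is nullable and FOLLOW(Item) = { h, u, x } shares h with FIRST of the second — conflict.

Yes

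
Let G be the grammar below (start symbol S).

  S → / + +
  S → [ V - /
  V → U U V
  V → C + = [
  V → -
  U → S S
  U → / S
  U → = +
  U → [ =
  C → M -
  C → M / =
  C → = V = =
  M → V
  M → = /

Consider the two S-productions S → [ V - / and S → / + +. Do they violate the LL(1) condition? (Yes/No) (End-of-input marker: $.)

No

FIRST([ V - /) = { [ } and FIRST(/ + +) = { / }.
The FIRST sets are disjoint and neither alternative is nullable — no conflict.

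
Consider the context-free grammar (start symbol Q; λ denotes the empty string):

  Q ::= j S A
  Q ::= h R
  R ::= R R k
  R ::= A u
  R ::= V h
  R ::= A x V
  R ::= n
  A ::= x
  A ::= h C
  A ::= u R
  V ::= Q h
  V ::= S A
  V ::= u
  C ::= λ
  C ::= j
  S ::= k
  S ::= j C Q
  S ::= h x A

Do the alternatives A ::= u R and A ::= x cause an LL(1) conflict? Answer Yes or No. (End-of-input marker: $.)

No

FIRST(u R) = { u } and FIRST(x) = { x }.
The FIRST sets are disjoint and neither alternative is nullable — no conflict.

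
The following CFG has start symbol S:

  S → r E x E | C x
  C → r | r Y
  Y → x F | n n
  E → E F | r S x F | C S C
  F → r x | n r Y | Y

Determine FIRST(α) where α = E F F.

{ r }

Add FIRST(E) = { r }; E is not nullable, stop.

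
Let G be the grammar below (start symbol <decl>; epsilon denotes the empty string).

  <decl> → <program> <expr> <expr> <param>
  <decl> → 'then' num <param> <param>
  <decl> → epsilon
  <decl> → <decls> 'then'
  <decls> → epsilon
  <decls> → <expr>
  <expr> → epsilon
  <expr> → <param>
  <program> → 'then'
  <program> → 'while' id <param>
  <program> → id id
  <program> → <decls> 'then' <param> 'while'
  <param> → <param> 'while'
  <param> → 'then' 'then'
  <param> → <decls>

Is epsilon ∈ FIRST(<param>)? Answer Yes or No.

<param> → <decls> and each of <decls> is nullable, so <param> ⇒* epsilon.

Yes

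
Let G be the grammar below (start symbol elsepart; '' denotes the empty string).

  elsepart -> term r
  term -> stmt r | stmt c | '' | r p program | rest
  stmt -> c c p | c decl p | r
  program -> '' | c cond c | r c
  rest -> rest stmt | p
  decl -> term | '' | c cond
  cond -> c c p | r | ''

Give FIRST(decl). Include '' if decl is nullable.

{ c, p, r, '' }

From decl -> term: add FIRST(term) = { c, p, r, '' } (including '' since term is nullable).
decl -> '' contributes ''.
decl -> c cond contributes {c}.
Union: FIRST(decl) = { c, p, r, '' }.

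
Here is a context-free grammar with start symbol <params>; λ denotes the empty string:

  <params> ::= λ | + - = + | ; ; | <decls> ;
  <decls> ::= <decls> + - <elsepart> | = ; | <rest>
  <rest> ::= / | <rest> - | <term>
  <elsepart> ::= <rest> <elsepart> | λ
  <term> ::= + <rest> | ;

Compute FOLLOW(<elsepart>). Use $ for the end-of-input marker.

{ +, ; }

In <decls> ::= <decls> + - <elsepart>: <elsepart> is at the end, add FOLLOW(<decls>) = { +, ; }.
In <elsepart> ::= <rest> <elsepart>: <elsepart> is at the end, add FOLLOW(<elsepart>) = { +, ; }.
Union: FOLLOW(<elsepart>) = { +, ; }.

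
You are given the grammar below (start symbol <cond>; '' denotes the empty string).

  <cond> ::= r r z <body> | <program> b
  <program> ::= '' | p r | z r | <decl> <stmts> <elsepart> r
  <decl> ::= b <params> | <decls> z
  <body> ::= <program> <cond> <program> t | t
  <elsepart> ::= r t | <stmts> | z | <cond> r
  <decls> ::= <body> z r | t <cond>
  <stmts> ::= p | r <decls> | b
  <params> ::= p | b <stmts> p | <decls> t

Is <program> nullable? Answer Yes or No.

Yes

<program> has an ''-production, so <program> ⇒ ''.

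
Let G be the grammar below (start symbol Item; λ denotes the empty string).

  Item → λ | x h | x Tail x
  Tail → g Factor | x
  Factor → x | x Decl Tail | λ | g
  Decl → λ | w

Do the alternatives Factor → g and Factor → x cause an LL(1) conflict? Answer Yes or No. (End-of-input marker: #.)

FIRST(g) = { g } and FIRST(x) = { x }.
The FIRST sets are disjoint and neither alternative is nullable — no conflict.

No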